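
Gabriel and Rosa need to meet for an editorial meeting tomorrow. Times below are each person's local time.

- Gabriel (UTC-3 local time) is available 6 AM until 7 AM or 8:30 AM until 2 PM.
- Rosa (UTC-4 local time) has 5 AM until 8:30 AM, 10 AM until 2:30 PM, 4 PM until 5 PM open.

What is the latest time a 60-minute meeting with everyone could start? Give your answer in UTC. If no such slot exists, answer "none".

16:00

Gabriel in UTC: 09:00-10:00, 11:30-17:00 (add 3h to convert from UTC-3).
Rosa in UTC: 09:00-12:30, 14:00-18:30, 20:00-21:00 (add 4h to convert from UTC-4).
Gabriel ∩ Rosa: 09:00-10:00, 11:30-12:30, 14:00-17:00.
The last common window of at least 60 minutes is 14:00-17:00; a 60-minute meeting can start as late as 16:00 and still end by 17:00.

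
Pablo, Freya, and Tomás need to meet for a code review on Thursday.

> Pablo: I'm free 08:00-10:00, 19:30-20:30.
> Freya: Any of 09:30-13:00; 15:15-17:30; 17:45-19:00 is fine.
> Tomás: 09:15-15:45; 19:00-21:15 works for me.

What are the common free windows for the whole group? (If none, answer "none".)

Pablo ∩ Freya: 09:30-10:00.
Pablo ∩ Freya ∩ Tomás: 09:30-10:00.
Those are the intersection windows.

09:30-10:00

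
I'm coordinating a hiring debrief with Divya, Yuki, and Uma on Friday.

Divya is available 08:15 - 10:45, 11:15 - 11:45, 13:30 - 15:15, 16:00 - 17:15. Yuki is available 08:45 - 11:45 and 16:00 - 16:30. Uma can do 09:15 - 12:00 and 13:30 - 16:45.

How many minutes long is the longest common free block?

90

Divya ∩ Yuki: 08:45-10:45, 11:15-11:45, 16:00-16:30.
Divya ∩ Yuki ∩ Uma: 09:15-10:45, 11:15-11:45, 16:00-16:30.
So the common availability across everyone is 09:15-10:45, 11:15-11:45, 16:00-16:30.
The longest is 09:15-10:45 at 90 minutes.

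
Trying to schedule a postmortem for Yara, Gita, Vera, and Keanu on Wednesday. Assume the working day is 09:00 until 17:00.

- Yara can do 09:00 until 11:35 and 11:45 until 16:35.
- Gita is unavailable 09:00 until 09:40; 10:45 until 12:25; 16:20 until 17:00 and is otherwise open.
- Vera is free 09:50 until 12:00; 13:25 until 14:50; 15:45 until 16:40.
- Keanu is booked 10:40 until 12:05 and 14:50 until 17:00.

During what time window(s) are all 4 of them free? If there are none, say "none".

09:50-10:40, 13:25-14:50

Yara free: 09:00-11:35, 11:45-16:35.
Gita free: 09:40-10:45, 12:25-16:20 (invert busy blocks within the working day).
Vera free: 09:50-12:00, 13:25-14:50, 15:45-16:40.
Keanu free: 09:00-10:40, 12:05-14:50 (invert busy blocks within the working day).
Yara ∩ Gita: 09:40-10:45, 12:25-16:20.
Yara ∩ Gita ∩ Vera: 09:50-10:45, 13:25-14:50, 15:45-16:20.
Yara ∩ Gita ∩ Vera ∩ Keanu: 09:50-10:40, 13:25-14:50.
So the common availability across everyone is 09:50-10:40, 13:25-14:50.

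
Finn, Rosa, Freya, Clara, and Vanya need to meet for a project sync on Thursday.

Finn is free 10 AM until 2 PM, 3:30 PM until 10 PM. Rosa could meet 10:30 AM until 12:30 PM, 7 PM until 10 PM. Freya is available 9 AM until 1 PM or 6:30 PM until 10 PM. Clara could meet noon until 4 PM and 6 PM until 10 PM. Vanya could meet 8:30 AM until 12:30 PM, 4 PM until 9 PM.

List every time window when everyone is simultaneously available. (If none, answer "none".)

Finn ∩ Rosa: 10:30-12:30, 19:00-22:00.
Finn ∩ Rosa ∩ Freya: 10:30-12:30, 19:00-22:00.
Finn ∩ Rosa ∩ Freya ∩ Clara: 12:00-12:30, 19:00-22:00.
Finn ∩ Rosa ∩ Freya ∩ Clara ∩ Vanya: 12:00-12:30, 19:00-21:00.

12:00-12:30, 19:00-21:00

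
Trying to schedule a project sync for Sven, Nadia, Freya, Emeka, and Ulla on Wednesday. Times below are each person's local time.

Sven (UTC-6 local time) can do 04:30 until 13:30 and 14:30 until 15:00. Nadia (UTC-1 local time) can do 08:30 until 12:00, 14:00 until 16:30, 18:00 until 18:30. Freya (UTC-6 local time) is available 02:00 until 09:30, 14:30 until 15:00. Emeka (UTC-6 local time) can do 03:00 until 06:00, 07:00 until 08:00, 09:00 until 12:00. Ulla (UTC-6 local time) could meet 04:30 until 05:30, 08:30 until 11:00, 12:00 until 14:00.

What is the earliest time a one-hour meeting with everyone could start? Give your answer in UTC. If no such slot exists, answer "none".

10:30

Sven in UTC: 10:30-19:30, 20:30-21:00 (add 6h to convert from UTC-6).
Nadia in UTC: 09:30-13:00, 15:00-17:30, 19:00-19:30 (add 1h to convert from UTC-1).
Freya in UTC: 08:00-15:30, 20:30-21:00 (add 6h to convert from UTC-6).
Emeka in UTC: 09:00-12:00, 13:00-14:00, 15:00-18:00 (add 6h to convert from UTC-6).
Ulla in UTC: 10:30-11:30, 14:30-17:00, 18:00-20:00 (add 6h to convert from UTC-6).
Sven ∩ Nadia: 10:30-13:00, 15:00-17:30, 19:00-19:30.
Sven ∩ Nadia ∩ Freya: 10:30-13:00, 15:00-15:30.
Sven ∩ Nadia ∩ Freya ∩ Emeka: 10:30-12:00, 15:00-15:30.
Sven ∩ Nadia ∩ Freya ∩ Emeka ∩ Ulla: 10:30-11:30, 15:00-15:30.
The first common window of at least 60 minutes is 10:30-11:30, so the earliest start is 10:30.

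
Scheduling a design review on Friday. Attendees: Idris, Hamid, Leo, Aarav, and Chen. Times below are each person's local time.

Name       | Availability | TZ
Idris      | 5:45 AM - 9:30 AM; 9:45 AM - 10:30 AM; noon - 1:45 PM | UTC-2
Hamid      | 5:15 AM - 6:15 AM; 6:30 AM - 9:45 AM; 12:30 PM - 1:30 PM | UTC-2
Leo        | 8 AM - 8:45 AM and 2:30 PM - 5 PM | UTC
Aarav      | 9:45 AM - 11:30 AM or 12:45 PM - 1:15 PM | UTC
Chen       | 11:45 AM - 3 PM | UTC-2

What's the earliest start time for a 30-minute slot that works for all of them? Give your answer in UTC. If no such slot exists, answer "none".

none

Idris in UTC: 07:45-11:30, 11:45-12:30, 14:00-15:45 (add 2h to convert from UTC-2).
Hamid in UTC: 07:15-08:15, 08:30-11:45, 14:30-15:30 (add 2h to convert from UTC-2).
Leo in UTC: 08:00-08:45, 14:30-17:00.
Aarav in UTC: 09:45-11:30, 12:45-13:15.
Chen in UTC: 13:45-17:00 (add 2h to convert from UTC-2).
Idris ∩ Hamid: 07:45-08:15, 08:30-11:30, 14:30-15:30.
Idris ∩ Hamid ∩ Leo: 08:00-08:15, 08:30-08:45, 14:30-15:30.
Idris ∩ Hamid ∩ Leo ∩ Aarav: ∅.
Idris ∩ Hamid ∩ Leo ∩ Aarav ∩ Chen: ∅.
There is no time when everyone is free.
No common window is at least 30 minutes long.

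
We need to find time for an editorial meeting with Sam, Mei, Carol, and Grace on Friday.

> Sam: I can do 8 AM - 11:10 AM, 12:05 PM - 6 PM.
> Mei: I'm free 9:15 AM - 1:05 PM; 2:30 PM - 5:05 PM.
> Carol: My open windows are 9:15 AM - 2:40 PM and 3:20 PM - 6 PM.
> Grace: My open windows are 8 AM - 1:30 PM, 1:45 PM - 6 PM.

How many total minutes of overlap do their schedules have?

Sam ∩ Mei: 09:15-11:10, 12:05-13:05, 14:30-17:05.
Sam ∩ Mei ∩ Carol: 09:15-11:10, 12:05-13:05, 14:30-14:40, 15:20-17:05.
Sam ∩ Mei ∩ Carol ∩ Grace: 09:15-11:10, 12:05-13:05, 14:30-14:40, 15:20-17:05.
Those are the intersection windows.
Summing the common windows: 115 + 60 + 10 + 105 = 290 minutes.

290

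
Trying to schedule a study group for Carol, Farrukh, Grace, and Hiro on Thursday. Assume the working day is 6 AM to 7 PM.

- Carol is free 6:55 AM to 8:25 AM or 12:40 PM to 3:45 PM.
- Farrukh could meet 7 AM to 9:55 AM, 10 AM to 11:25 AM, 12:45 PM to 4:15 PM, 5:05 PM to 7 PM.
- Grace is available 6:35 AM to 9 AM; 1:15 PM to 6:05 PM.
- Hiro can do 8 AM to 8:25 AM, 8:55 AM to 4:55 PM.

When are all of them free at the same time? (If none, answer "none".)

Carol ∩ Farrukh: 07:00-08:25, 12:45-15:45.
Carol ∩ Farrukh ∩ Grace: 07:00-08:25, 13:15-15:45.
Carol ∩ Farrukh ∩ Grace ∩ Hiro: 08:00-08:25, 13:15-15:45.

08:00-08:25, 13:15-15:45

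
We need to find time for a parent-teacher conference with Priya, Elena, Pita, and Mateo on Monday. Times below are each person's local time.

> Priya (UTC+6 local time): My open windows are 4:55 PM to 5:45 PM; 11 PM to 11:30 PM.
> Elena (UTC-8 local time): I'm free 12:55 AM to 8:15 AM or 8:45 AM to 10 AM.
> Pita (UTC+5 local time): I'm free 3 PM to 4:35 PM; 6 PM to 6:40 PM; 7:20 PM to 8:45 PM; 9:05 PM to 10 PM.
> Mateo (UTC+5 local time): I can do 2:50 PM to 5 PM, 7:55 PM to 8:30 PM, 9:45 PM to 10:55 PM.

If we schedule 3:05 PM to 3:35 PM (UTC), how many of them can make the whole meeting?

Priya in UTC: 10:55-11:45, 17:00-17:30 (subtract 6h to convert from UTC+6).
Elena in UTC: 08:55-16:15, 16:45-18:00 (add 8h to convert from UTC-8).
Pita in UTC: 10:00-11:35, 13:00-13:40, 14:20-15:45, 16:05-17:00 (subtract 5h to convert from UTC+5).
Mateo in UTC: 09:50-12:00, 14:55-15:30, 16:45-17:55 (subtract 5h to convert from UTC+5).
Elena and Pita can make the full 15:05-15:35 slot — that's 2.

2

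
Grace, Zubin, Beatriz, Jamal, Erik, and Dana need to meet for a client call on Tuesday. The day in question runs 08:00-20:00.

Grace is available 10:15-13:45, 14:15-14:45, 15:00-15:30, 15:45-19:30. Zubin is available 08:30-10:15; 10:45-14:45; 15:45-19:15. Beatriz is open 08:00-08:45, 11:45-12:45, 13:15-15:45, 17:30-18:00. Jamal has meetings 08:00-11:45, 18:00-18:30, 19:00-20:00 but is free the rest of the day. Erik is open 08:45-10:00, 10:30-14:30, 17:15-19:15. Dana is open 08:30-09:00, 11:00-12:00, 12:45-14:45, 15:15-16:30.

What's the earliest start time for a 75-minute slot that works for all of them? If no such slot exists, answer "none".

none

Grace free: 10:15-13:45, 14:15-14:45, 15:00-15:30, 15:45-19:30.
Zubin free: 08:30-10:15, 10:45-14:45, 15:45-19:15.
Beatriz free: 08:00-08:45, 11:45-12:45, 13:15-15:45, 17:30-18:00.
Jamal free: 11:45-18:00, 18:30-19:00 (invert busy blocks within the working day).
Erik free: 08:45-10:00, 10:30-14:30, 17:15-19:15.
Dana free: 08:30-09:00, 11:00-12:00, 12:45-14:45, 15:15-16:30.
Grace ∩ Zubin: 10:45-13:45, 14:15-14:45, 15:45-19:15.
Grace ∩ Zubin ∩ Beatriz: 11:45-12:45, 13:15-13:45, 14:15-14:45, 17:30-18:00.
Grace ∩ Zubin ∩ Beatriz ∩ Jamal: 11:45-12:45, 13:15-13:45, 14:15-14:45, 17:30-18:00.
Grace ∩ Zubin ∩ Beatriz ∩ Jamal ∩ Erik: 11:45-12:45, 13:15-13:45, 14:15-14:30, 17:30-18:00.
Grace ∩ Zubin ∩ Beatriz ∩ Jamal ∩ Erik ∩ Dana: 11:45-12:00, 13:15-13:45, 14:15-14:30.
No common window is at least 75 minutes long.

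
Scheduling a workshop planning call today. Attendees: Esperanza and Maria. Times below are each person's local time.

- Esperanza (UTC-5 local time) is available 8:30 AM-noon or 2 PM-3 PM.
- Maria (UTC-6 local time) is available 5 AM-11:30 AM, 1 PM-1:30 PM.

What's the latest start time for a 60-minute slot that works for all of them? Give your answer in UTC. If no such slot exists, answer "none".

16:00

Esperanza in UTC: 13:30-17:00, 19:00-20:00 (add 5h to convert from UTC-5).
Maria in UTC: 11:00-17:30, 19:00-19:30 (add 6h to convert from UTC-6).
Esperanza ∩ Maria: 13:30-17:00, 19:00-19:30.
The last common window of at least 60 minutes is 13:30-17:00; a 60-minute meeting can start as late as 16:00 and still end by 17:00.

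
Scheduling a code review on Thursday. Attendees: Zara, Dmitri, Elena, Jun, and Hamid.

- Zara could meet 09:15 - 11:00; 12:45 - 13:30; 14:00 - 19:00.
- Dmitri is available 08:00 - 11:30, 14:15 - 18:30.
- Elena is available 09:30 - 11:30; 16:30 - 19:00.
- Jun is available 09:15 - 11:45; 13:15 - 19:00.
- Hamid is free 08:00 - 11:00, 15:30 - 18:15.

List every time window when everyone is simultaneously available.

Zara ∩ Dmitri: 09:15-11:00, 14:15-18:30.
Zara ∩ Dmitri ∩ Elena: 09:30-11:00, 16:30-18:30.
Zara ∩ Dmitri ∩ Elena ∩ Jun: 09:30-11:00, 16:30-18:30.
Zara ∩ Dmitri ∩ Elena ∩ Jun ∩ Hamid: 09:30-11:00, 16:30-18:15.

09:30-11:00, 16:30-18:15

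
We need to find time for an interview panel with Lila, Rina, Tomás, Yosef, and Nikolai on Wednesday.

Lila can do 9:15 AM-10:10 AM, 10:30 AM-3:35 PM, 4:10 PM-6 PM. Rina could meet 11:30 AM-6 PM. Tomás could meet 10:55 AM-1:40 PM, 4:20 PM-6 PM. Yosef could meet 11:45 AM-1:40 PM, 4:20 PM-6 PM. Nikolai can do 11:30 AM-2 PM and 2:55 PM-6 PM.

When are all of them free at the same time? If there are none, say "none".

Lila ∩ Rina: 11:30-15:35, 16:10-18:00.
Lila ∩ Rina ∩ Tomás: 11:30-13:40, 16:20-18:00.
Lila ∩ Rina ∩ Tomás ∩ Yosef: 11:45-13:40, 16:20-18:00.
Lila ∩ Rina ∩ Tomás ∩ Yosef ∩ Nikolai: 11:45-13:40, 16:20-18:00.

11:45-13:40, 16:20-18:00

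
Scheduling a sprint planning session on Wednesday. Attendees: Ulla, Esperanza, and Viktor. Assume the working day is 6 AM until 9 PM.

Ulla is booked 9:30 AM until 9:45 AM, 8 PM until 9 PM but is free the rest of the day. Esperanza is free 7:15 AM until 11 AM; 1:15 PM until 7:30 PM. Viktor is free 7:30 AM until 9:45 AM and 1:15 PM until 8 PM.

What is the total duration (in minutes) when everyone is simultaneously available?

495

Ulla free: 06:00-09:30, 09:45-20:00 (invert busy blocks within the working day).
Esperanza free: 07:15-11:00, 13:15-19:30.
Viktor free: 07:30-09:45, 13:15-20:00.
Ulla ∩ Esperanza: 07:15-09:30, 09:45-11:00, 13:15-19:30.
Ulla ∩ Esperanza ∩ Viktor: 07:30-09:30, 13:15-19:30.
Summing the common windows: 120 + 375 = 495 minutes.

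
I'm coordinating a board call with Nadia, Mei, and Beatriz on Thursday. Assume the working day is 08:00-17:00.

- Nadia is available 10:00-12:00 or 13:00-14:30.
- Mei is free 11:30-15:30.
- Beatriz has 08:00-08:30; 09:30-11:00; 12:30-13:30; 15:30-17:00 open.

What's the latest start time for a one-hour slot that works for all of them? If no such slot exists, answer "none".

none

Nadia ∩ Mei: 11:30-12:00, 13:00-14:30.
Nadia ∩ Mei ∩ Beatriz: 13:00-13:30.
Those are the intersection windows.
No common window is at least 60 minutes long.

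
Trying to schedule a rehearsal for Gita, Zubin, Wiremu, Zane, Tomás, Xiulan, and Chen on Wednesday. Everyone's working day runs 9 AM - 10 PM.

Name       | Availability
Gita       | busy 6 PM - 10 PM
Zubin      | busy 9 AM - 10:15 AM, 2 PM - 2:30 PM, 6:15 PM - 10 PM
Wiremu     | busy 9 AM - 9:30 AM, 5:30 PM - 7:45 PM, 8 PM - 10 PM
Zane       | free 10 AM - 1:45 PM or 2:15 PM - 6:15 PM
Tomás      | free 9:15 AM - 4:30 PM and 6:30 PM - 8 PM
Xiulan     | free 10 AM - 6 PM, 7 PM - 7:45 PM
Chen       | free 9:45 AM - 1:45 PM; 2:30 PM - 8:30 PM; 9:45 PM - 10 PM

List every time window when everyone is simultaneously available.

Gita free: 09:00-18:00 (invert busy blocks within the working day).
Zubin free: 10:15-14:00, 14:30-18:15 (invert busy blocks within the working day).
Wiremu free: 09:30-17:30, 19:45-20:00 (invert busy blocks within the working day).
Zane free: 10:00-13:45, 14:15-18:15.
Tomás free: 09:15-16:30, 18:30-20:00.
Xiulan free: 10:00-18:00, 19:00-19:45.
Chen free: 09:45-13:45, 14:30-20:30, 21:45-22:00.
Gita ∩ Zubin: 10:15-14:00, 14:30-18:00.
Gita ∩ Zubin ∩ Wiremu: 10:15-14:00, 14:30-17:30.
Gita ∩ Zubin ∩ Wiremu ∩ Zane: 10:15-13:45, 14:30-17:30.
Gita ∩ Zubin ∩ Wiremu ∩ Zane ∩ Tomás: 10:15-13:45, 14:30-16:30.
Gita ∩ Zubin ∩ Wiremu ∩ Zane ∩ Tomás ∩ Xiulan: 10:15-13:45, 14:30-16:30.
Gita ∩ Zubin ∩ Wiremu ∩ Zane ∩ Tomás ∩ Xiulan ∩ Chen: 10:15-13:45, 14:30-16:30.

10:15-13:45, 14:30-16:30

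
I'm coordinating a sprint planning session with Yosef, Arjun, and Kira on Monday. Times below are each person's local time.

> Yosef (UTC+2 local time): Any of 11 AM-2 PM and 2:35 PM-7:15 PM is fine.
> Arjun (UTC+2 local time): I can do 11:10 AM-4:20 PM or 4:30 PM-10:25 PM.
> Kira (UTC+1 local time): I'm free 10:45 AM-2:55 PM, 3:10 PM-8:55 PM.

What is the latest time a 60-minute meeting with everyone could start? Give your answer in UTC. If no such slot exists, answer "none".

16:15

Yosef in UTC: 09:00-12:00, 12:35-17:15 (subtract 2h to convert from UTC+2).
Arjun in UTC: 09:10-14:20, 14:30-20:25 (subtract 2h to convert from UTC+2).
Kira in UTC: 09:45-13:55, 14:10-19:55 (subtract 1h to convert from UTC+1).
Yosef ∩ Arjun: 09:10-12:00, 12:35-14:20, 14:30-17:15.
Yosef ∩ Arjun ∩ Kira: 09:45-12:00, 12:35-13:55, 14:10-14:20, 14:30-17:15.
Those are the intersection windows.
The last common window of at least 60 minutes is 14:30-17:15; a 60-minute meeting can start as late as 16:15 and still end by 17:15.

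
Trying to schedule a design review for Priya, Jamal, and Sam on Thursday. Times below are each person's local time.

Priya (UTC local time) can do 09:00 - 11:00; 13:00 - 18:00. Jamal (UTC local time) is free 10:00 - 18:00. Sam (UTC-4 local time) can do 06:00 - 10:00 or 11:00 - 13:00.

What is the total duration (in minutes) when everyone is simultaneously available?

240

Priya in UTC: 09:00-11:00, 13:00-18:00.
Jamal in UTC: 10:00-18:00.
Sam in UTC: 10:00-14:00, 15:00-17:00 (add 4h to convert from UTC-4).
Priya ∩ Jamal: 10:00-11:00, 13:00-18:00.
Priya ∩ Jamal ∩ Sam: 10:00-11:00, 13:00-14:00, 15:00-17:00.
Those are the intersection windows.
Summing the common windows: 60 + 60 + 120 = 240 minutes.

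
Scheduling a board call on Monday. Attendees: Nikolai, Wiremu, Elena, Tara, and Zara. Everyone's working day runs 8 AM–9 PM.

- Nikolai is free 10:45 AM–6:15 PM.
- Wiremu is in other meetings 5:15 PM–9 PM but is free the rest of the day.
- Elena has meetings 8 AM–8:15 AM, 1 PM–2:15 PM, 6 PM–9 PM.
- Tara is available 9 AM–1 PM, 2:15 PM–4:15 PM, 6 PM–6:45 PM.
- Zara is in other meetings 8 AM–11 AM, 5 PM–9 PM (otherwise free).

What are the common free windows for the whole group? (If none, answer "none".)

Nikolai free: 10:45-18:15.
Wiremu free: 08:00-17:15 (invert busy blocks within the working day).
Elena free: 08:15-13:00, 14:15-18:00 (invert busy blocks within the working day).
Tara free: 09:00-13:00, 14:15-16:15, 18:00-18:45.
Zara free: 11:00-17:00 (invert busy blocks within the working day).
Nikolai ∩ Wiremu: 10:45-17:15.
Nikolai ∩ Wiremu ∩ Elena: 10:45-13:00, 14:15-17:15.
Nikolai ∩ Wiremu ∩ Elena ∩ Tara: 10:45-13:00, 14:15-16:15.
Nikolai ∩ Wiremu ∩ Elena ∩ Tara ∩ Zara: 11:00-13:00, 14:15-16:15.

11:00-13:00, 14:15-16:15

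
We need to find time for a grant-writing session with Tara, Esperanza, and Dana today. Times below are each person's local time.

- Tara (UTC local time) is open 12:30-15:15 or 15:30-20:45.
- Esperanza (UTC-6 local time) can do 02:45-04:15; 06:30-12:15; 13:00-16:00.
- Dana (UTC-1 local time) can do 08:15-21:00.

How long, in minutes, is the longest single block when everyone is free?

165

Tara in UTC: 12:30-15:15, 15:30-20:45.
Esperanza in UTC: 08:45-10:15, 12:30-18:15, 19:00-22:00 (add 6h to convert from UTC-6).
Dana in UTC: 09:15-22:00 (add 1h to convert from UTC-1).
Tara ∩ Esperanza: 12:30-15:15, 15:30-18:15, 19:00-20:45.
Tara ∩ Esperanza ∩ Dana: 12:30-15:15, 15:30-18:15, 19:00-20:45.
So the common availability across everyone is 12:30-15:15, 15:30-18:15, 19:00-20:45.
The longest is 12:30-15:15 at 165 minutes.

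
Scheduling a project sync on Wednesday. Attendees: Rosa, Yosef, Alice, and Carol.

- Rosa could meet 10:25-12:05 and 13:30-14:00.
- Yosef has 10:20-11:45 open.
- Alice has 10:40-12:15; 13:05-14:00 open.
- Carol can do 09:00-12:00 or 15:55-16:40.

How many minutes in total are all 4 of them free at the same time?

65

Rosa ∩ Yosef: 10:25-11:45.
Rosa ∩ Yosef ∩ Alice: 10:40-11:45.
Rosa ∩ Yosef ∩ Alice ∩ Carol: 10:40-11:45.
That's a single block of 65 minutes.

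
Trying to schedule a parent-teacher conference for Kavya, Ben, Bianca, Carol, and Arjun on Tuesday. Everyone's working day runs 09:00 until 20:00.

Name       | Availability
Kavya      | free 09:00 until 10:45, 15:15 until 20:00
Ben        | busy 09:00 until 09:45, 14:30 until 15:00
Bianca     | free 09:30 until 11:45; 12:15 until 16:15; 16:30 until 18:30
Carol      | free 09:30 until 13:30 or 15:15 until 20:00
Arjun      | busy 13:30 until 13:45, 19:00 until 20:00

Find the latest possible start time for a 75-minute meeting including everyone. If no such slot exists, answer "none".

Kavya free: 09:00-10:45, 15:15-20:00.
Ben free: 09:45-14:30, 15:00-20:00 (invert busy blocks within the working day).
Bianca free: 09:30-11:45, 12:15-16:15, 16:30-18:30.
Carol free: 09:30-13:30, 15:15-20:00.
Arjun free: 09:00-13:30, 13:45-19:00 (invert busy blocks within the working day).
Kavya ∩ Ben: 09:45-10:45, 15:15-20:00.
Kavya ∩ Ben ∩ Bianca: 09:45-10:45, 15:15-16:15, 16:30-18:30.
Kavya ∩ Ben ∩ Bianca ∩ Carol: 09:45-10:45, 15:15-16:15, 16:30-18:30.
Kavya ∩ Ben ∩ Bianca ∩ Carol ∩ Arjun: 09:45-10:45, 15:15-16:15, 16:30-18:30.
The last common window of at least 75 minutes is 16:30-18:30; a 75-minute meeting can start as late as 17:15 and still end by 18:30.

17:15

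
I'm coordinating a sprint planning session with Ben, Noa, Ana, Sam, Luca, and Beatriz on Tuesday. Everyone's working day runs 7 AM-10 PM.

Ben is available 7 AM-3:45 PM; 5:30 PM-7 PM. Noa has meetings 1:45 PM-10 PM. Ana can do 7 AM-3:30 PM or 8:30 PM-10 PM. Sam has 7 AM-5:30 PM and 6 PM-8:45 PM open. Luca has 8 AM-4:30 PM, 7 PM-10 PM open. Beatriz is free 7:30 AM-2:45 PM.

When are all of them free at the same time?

Ben free: 07:00-15:45, 17:30-19:00.
Noa free: 07:00-13:45 (invert busy blocks within the working day).
Ana free: 07:00-15:30, 20:30-22:00.
Sam free: 07:00-17:30, 18:00-20:45.
Luca free: 08:00-16:30, 19:00-22:00.
Beatriz free: 07:30-14:45.
Ben ∩ Noa: 07:00-13:45.
Ben ∩ Noa ∩ Ana: 07:00-13:45.
Ben ∩ Noa ∩ Ana ∩ Sam: 07:00-13:45.
Ben ∩ Noa ∩ Ana ∩ Sam ∩ Luca: 08:00-13:45.
Ben ∩ Noa ∩ Ana ∩ Sam ∩ Luca ∩ Beatriz: 08:00-13:45.
Those are the intersection windows.

08:00-13:45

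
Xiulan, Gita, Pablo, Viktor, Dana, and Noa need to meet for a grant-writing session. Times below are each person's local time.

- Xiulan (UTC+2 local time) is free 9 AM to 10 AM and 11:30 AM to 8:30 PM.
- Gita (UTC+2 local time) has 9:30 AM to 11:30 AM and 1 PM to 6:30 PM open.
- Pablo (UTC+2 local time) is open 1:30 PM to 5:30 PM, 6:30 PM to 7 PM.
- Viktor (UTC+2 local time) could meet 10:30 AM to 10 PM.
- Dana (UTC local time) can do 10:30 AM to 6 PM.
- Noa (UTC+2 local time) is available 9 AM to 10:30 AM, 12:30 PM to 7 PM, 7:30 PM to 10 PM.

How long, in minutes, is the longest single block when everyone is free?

Xiulan in UTC: 07:00-08:00, 09:30-18:30 (subtract 2h to convert from UTC+2).
Gita in UTC: 07:30-09:30, 11:00-16:30 (subtract 2h to convert from UTC+2).
Pablo in UTC: 11:30-15:30, 16:30-17:00 (subtract 2h to convert from UTC+2).
Viktor in UTC: 08:30-20:00 (subtract 2h to convert from UTC+2).
Dana in UTC: 10:30-18:00.
Noa in UTC: 07:00-08:30, 10:30-17:00, 17:30-20:00 (subtract 2h to convert from UTC+2).
Xiulan ∩ Gita: 07:30-08:00, 11:00-16:30.
Xiulan ∩ Gita ∩ Pablo: 11:30-15:30.
Xiulan ∩ Gita ∩ Pablo ∩ Viktor: 11:30-15:30.
Xiulan ∩ Gita ∩ Pablo ∩ Viktor ∩ Dana: 11:30-15:30.
Xiulan ∩ Gita ∩ Pablo ∩ Viktor ∩ Dana ∩ Noa: 11:30-15:30.
The longest is 11:30-15:30 at 240 minutes.

240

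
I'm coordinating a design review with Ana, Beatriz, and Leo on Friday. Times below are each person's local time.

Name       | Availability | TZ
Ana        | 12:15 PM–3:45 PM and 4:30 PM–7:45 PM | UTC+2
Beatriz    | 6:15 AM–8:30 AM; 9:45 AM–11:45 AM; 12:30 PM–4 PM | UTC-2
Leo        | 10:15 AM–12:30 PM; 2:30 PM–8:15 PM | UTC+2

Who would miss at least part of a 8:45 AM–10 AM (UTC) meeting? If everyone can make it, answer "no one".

Ana in UTC: 10:15-13:45, 14:30-17:45 (subtract 2h to convert from UTC+2).
Beatriz in UTC: 08:15-10:30, 11:45-13:45, 14:30-18:00 (add 2h to convert from UTC-2).
Leo in UTC: 08:15-10:30, 12:30-18:15 (subtract 2h to convert from UTC+2).
Ana: not fully free for 08:45-10:00. Beatriz: free for 08:45-10:00. Leo: free for 08:45-10:00.

Ana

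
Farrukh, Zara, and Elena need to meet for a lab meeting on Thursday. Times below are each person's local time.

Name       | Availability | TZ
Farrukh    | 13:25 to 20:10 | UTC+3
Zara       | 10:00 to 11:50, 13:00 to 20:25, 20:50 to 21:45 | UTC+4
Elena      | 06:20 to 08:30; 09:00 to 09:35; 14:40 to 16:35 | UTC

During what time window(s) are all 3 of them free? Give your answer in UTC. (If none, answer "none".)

Farrukh in UTC: 10:25-17:10 (subtract 3h to convert from UTC+3).
Zara in UTC: 06:00-07:50, 09:00-16:25, 16:50-17:45 (subtract 4h to convert from UTC+4).
Elena in UTC: 06:20-08:30, 09:00-09:35, 14:40-16:35.
Farrukh ∩ Zara: 10:25-16:25, 16:50-17:10.
Farrukh ∩ Zara ∩ Elena: 14:40-16:25.

14:40-16:25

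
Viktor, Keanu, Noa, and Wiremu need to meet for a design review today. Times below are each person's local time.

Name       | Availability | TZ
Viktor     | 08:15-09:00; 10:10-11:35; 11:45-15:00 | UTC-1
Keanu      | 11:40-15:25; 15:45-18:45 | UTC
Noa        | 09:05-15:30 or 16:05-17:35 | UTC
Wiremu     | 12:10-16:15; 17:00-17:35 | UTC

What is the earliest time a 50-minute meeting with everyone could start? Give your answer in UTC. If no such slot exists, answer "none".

12:45

Viktor in UTC: 09:15-10:00, 11:10-12:35, 12:45-16:00 (add 1h to convert from UTC-1).
Keanu in UTC: 11:40-15:25, 15:45-18:45.
Noa in UTC: 09:05-15:30, 16:05-17:35.
Wiremu in UTC: 12:10-16:15, 17:00-17:35.
Viktor ∩ Keanu: 11:40-12:35, 12:45-15:25, 15:45-16:00.
Viktor ∩ Keanu ∩ Noa: 11:40-12:35, 12:45-15:25.
Viktor ∩ Keanu ∩ Noa ∩ Wiremu: 12:10-12:35, 12:45-15:25.
The first common window of at least 50 minutes is 12:45-15:25, so the earliest start is 12:45.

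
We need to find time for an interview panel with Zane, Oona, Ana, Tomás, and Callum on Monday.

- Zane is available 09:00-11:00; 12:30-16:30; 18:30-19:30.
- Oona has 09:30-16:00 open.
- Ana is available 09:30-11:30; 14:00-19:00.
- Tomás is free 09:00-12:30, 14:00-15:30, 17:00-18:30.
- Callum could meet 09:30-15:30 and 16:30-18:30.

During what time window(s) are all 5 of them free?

Zane ∩ Oona: 09:30-11:00, 12:30-16:00.
Zane ∩ Oona ∩ Ana: 09:30-11:00, 14:00-16:00.
Zane ∩ Oona ∩ Ana ∩ Tomás: 09:30-11:00, 14:00-15:30.
Zane ∩ Oona ∩ Ana ∩ Tomás ∩ Callum: 09:30-11:00, 14:00-15:30.
So the common availability across everyone is 09:30-11:00, 14:00-15:30.

09:30-11:00, 14:00-15:30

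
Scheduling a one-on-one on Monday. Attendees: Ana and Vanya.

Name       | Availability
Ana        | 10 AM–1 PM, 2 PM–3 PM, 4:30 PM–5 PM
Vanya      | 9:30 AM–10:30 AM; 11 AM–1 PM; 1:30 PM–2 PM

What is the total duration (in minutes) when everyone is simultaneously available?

150

Ana ∩ Vanya: 10:00-10:30, 11:00-13:00.
So the common availability across everyone is 10:00-10:30, 11:00-13:00.
Summing the common windows: 30 + 120 = 150 minutes.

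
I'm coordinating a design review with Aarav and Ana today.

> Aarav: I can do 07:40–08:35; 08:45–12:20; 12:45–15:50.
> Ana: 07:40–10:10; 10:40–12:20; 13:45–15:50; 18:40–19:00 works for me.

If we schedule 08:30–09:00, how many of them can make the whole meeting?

1

Ana can make the full 08:30-09:00 slot — that's 1.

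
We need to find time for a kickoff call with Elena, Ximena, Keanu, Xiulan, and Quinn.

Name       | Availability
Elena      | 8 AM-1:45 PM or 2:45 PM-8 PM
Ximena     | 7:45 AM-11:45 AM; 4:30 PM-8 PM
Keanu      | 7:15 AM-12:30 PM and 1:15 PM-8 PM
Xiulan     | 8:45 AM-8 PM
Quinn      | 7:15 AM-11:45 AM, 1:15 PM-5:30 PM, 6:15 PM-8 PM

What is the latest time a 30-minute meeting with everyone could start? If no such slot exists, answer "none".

Elena ∩ Ximena: 08:00-11:45, 16:30-20:00.
Elena ∩ Ximena ∩ Keanu: 08:00-11:45, 16:30-20:00.
Elena ∩ Ximena ∩ Keanu ∩ Xiulan: 08:45-11:45, 16:30-20:00.
Elena ∩ Ximena ∩ Keanu ∩ Xiulan ∩ Quinn: 08:45-11:45, 16:30-17:30, 18:15-20:00.
Those are the intersection windows.
The last common window of at least 30 minutes is 18:15-20:00; a 30-minute meeting can start as late as 19:30 and still end by 20:00.

19:30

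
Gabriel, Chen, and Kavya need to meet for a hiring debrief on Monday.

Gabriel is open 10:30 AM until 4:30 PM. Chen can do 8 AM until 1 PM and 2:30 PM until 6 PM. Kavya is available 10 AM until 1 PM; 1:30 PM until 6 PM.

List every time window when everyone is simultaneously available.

Gabriel ∩ Chen: 10:30-13:00, 14:30-16:30.
Gabriel ∩ Chen ∩ Kavya: 10:30-13:00, 14:30-16:30.

10:30-13:00, 14:30-16:30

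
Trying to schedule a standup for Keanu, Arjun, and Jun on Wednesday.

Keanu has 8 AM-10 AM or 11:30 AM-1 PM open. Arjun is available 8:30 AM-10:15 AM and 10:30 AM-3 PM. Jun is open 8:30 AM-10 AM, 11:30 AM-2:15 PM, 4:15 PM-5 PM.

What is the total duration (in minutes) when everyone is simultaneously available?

180

Keanu ∩ Arjun: 08:30-10:00, 11:30-13:00.
Keanu ∩ Arjun ∩ Jun: 08:30-10:00, 11:30-13:00.
Summing the common windows: 90 + 90 = 180 minutes.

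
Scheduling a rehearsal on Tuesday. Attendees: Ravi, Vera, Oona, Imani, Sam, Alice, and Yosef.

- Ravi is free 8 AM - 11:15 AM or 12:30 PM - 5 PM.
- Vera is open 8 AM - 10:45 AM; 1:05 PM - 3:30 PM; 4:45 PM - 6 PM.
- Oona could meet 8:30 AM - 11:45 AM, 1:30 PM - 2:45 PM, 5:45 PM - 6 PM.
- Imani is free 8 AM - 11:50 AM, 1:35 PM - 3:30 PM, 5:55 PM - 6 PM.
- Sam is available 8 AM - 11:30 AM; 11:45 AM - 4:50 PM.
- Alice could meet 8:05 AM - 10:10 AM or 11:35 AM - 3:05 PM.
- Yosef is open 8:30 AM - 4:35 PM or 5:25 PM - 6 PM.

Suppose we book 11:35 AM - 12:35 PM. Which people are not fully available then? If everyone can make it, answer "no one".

Imani, Oona, Ravi, Sam, Vera

Ravi: not fully free for 11:35-12:35. Vera: not fully free for 11:35-12:35. Oona: not fully free for 11:35-12:35. Imani: not fully free for 11:35-12:35. Sam: not fully free for 11:35-12:35. Alice: free for 11:35-12:35. Yosef: free for 11:35-12:35.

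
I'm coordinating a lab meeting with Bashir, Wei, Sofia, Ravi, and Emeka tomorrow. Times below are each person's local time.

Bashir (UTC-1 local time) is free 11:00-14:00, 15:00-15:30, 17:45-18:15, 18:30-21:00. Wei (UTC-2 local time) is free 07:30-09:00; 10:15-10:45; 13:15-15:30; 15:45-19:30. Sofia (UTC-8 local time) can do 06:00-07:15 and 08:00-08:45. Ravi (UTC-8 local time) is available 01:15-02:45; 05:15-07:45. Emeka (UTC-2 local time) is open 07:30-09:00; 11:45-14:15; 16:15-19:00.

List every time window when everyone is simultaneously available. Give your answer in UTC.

Bashir in UTC: 12:00-15:00, 16:00-16:30, 18:45-19:15, 19:30-22:00 (add 1h to convert from UTC-1).
Wei in UTC: 09:30-11:00, 12:15-12:45, 15:15-17:30, 17:45-21:30 (add 2h to convert from UTC-2).
Sofia in UTC: 14:00-15:15, 16:00-16:45 (add 8h to convert from UTC-8).
Ravi in UTC: 09:15-10:45, 13:15-15:45 (add 8h to convert from UTC-8).
Emeka in UTC: 09:30-11:00, 13:45-16:15, 18:15-21:00 (add 2h to convert from UTC-2).
Bashir ∩ Wei: 12:15-12:45, 16:00-16:30, 18:45-19:15, 19:30-21:30.
Bashir ∩ Wei ∩ Sofia: 16:00-16:30.
Bashir ∩ Wei ∩ Sofia ∩ Ravi: ∅.
Bashir ∩ Wei ∩ Sofia ∩ Ravi ∩ Emeka: ∅.
There is no time when everyone is free.

none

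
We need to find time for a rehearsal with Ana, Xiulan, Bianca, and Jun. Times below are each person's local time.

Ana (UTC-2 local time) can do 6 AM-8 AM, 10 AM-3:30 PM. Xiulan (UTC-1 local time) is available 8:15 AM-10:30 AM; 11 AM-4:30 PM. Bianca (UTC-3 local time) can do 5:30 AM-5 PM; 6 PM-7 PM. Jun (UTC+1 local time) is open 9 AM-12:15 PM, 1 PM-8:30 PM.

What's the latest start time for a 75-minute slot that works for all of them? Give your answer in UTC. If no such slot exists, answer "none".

16:15

Ana in UTC: 08:00-10:00, 12:00-17:30 (add 2h to convert from UTC-2).
Xiulan in UTC: 09:15-11:30, 12:00-17:30 (add 1h to convert from UTC-1).
Bianca in UTC: 08:30-20:00, 21:00-22:00 (add 3h to convert from UTC-3).
Jun in UTC: 08:00-11:15, 12:00-19:30 (subtract 1h to convert from UTC+1).
Ana ∩ Xiulan: 09:15-10:00, 12:00-17:30.
Ana ∩ Xiulan ∩ Bianca: 09:15-10:00, 12:00-17:30.
Ana ∩ Xiulan ∩ Bianca ∩ Jun: 09:15-10:00, 12:00-17:30.
So the common availability across everyone is 09:15-10:00, 12:00-17:30.
The last common window of at least 75 minutes is 12:00-17:30; a 75-minute meeting can start as late as 16:15 and still end by 17:30.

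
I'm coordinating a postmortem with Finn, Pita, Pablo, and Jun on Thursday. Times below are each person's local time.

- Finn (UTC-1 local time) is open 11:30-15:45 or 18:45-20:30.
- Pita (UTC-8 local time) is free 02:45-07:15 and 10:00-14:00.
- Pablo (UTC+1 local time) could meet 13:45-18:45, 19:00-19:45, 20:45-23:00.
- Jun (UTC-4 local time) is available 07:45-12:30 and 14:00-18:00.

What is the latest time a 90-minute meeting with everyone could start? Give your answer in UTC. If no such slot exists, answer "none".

20:00

Finn in UTC: 12:30-16:45, 19:45-21:30 (add 1h to convert from UTC-1).
Pita in UTC: 10:45-15:15, 18:00-22:00 (add 8h to convert from UTC-8).
Pablo in UTC: 12:45-17:45, 18:00-18:45, 19:45-22:00 (subtract 1h to convert from UTC+1).
Jun in UTC: 11:45-16:30, 18:00-22:00 (add 4h to convert from UTC-4).
Finn ∩ Pita: 12:30-15:15, 19:45-21:30.
Finn ∩ Pita ∩ Pablo: 12:45-15:15, 19:45-21:30.
Finn ∩ Pita ∩ Pablo ∩ Jun: 12:45-15:15, 19:45-21:30.
The last common window of at least 90 minutes is 19:45-21:30; a 90-minute meeting can start as late as 20:00 and still end by 21:30.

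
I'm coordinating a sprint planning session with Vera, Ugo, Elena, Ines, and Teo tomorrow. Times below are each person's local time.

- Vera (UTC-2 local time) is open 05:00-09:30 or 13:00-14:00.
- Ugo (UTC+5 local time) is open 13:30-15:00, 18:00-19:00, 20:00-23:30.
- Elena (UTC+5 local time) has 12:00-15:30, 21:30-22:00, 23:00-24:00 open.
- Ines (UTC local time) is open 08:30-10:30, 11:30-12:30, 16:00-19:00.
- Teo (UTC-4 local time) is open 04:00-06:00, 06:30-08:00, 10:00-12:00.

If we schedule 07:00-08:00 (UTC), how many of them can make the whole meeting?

Vera in UTC: 07:00-11:30, 15:00-16:00 (add 2h to convert from UTC-2).
Ugo in UTC: 08:30-10:00, 13:00-14:00, 15:00-18:30 (subtract 5h to convert from UTC+5).
Elena in UTC: 07:00-10:30, 16:30-17:00, 18:00-19:00 (subtract 5h to convert from UTC+5).
Ines in UTC: 08:30-10:30, 11:30-12:30, 16:00-19:00.
Teo in UTC: 08:00-10:00, 10:30-12:00, 14:00-16:00 (add 4h to convert from UTC-4).
Vera and Elena can make the full 07:00-08:00 slot — that's 2.

2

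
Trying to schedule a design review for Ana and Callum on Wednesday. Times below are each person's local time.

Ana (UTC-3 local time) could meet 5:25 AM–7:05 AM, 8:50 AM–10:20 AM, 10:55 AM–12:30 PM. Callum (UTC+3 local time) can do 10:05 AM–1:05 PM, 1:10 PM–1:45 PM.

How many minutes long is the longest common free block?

Ana in UTC: 08:25-10:05, 11:50-13:20, 13:55-15:30 (add 3h to convert from UTC-3).
Callum in UTC: 07:05-10:05, 10:10-10:45 (subtract 3h to convert from UTC+3).
Ana ∩ Callum: 08:25-10:05.
The longest is 08:25-10:05 at 100 minutes.

100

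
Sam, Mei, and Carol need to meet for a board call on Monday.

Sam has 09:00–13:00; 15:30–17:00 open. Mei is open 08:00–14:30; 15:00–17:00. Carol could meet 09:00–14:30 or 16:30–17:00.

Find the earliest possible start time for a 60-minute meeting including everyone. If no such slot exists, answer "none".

Sam ∩ Mei: 09:00-13:00, 15:30-17:00.
Sam ∩ Mei ∩ Carol: 09:00-13:00, 16:30-17:00.
Those are the intersection windows.
The first common window of at least 60 minutes is 09:00-13:00, so the earliest start is 09:00.

09:00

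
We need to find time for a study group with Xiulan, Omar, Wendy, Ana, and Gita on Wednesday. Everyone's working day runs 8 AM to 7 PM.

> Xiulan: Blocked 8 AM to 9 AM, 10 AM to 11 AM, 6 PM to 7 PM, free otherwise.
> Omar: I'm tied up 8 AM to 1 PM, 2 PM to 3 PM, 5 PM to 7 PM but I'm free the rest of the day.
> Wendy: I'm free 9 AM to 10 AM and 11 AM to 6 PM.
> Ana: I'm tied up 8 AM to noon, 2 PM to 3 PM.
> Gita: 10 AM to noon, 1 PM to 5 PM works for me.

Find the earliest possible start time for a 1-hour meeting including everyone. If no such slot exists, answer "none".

13:00

Xiulan free: 09:00-10:00, 11:00-18:00 (invert busy blocks within the working day).
Omar free: 13:00-14:00, 15:00-17:00 (invert busy blocks within the working day).
Wendy free: 09:00-10:00, 11:00-18:00.
Ana free: 12:00-14:00, 15:00-19:00 (invert busy blocks within the working day).
Gita free: 10:00-12:00, 13:00-17:00.
Xiulan ∩ Omar: 13:00-14:00, 15:00-17:00.
Xiulan ∩ Omar ∩ Wendy: 13:00-14:00, 15:00-17:00.
Xiulan ∩ Omar ∩ Wendy ∩ Ana: 13:00-14:00, 15:00-17:00.
Xiulan ∩ Omar ∩ Wendy ∩ Ana ∩ Gita: 13:00-14:00, 15:00-17:00.
So the common availability across everyone is 13:00-14:00, 15:00-17:00.
The first common window of at least 60 minutes is 13:00-14:00, so the earliest start is 13:00.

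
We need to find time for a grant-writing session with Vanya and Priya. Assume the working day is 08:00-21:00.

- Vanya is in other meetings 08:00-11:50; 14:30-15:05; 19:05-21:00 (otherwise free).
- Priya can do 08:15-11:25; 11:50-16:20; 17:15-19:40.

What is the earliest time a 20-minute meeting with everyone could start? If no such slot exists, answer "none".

Vanya free: 11:50-14:30, 15:05-19:05 (invert busy blocks within the working day).
Priya free: 08:15-11:25, 11:50-16:20, 17:15-19:40.
Vanya ∩ Priya: 11:50-14:30, 15:05-16:20, 17:15-19:05.
The first common window of at least 20 minutes is 11:50-14:30, so the earliest start is 11:50.

11:50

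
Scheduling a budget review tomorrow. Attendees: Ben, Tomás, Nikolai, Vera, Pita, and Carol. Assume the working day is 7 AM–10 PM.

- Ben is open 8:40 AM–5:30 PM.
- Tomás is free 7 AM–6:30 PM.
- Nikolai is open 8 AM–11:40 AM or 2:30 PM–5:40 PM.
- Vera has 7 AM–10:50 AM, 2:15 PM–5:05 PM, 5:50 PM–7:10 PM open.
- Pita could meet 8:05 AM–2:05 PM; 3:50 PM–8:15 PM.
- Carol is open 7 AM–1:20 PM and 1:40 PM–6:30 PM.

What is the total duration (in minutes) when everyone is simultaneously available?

205

Ben ∩ Tomás: 08:40-17:30.
Ben ∩ Tomás ∩ Nikolai: 08:40-11:40, 14:30-17:30.
Ben ∩ Tomás ∩ Nikolai ∩ Vera: 08:40-10:50, 14:30-17:05.
Ben ∩ Tomás ∩ Nikolai ∩ Vera ∩ Pita: 08:40-10:50, 15:50-17:05.
Ben ∩ Tomás ∩ Nikolai ∩ Vera ∩ Pita ∩ Carol: 08:40-10:50, 15:50-17:05.
Summing the common windows: 130 + 75 = 205 minutes.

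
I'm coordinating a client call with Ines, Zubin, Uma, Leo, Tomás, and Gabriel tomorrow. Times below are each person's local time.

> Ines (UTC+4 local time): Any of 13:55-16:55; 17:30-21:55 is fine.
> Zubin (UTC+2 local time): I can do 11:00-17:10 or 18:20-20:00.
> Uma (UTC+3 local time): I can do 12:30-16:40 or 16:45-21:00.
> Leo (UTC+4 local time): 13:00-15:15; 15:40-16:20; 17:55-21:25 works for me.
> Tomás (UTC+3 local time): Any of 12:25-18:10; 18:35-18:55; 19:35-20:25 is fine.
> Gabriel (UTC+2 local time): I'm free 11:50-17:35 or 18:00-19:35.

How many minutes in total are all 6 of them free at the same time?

Ines in UTC: 09:55-12:55, 13:30-17:55 (subtract 4h to convert from UTC+4).
Zubin in UTC: 09:00-15:10, 16:20-18:00 (subtract 2h to convert from UTC+2).
Uma in UTC: 09:30-13:40, 13:45-18:00 (subtract 3h to convert from UTC+3).
Leo in UTC: 09:00-11:15, 11:40-12:20, 13:55-17:25 (subtract 4h to convert from UTC+4).
Tomás in UTC: 09:25-15:10, 15:35-15:55, 16:35-17:25 (subtract 3h to convert from UTC+3).
Gabriel in UTC: 09:50-15:35, 16:00-17:35 (subtract 2h to convert from UTC+2).
Ines ∩ Zubin: 09:55-12:55, 13:30-15:10, 16:20-17:55.
Ines ∩ Zubin ∩ Uma: 09:55-12:55, 13:30-13:40, 13:45-15:10, 16:20-17:55.
Ines ∩ Zubin ∩ Uma ∩ Leo: 09:55-11:15, 11:40-12:20, 13:55-15:10, 16:20-17:25.
Ines ∩ Zubin ∩ Uma ∩ Leo ∩ Tomás: 09:55-11:15, 11:40-12:20, 13:55-15:10, 16:35-17:25.
Ines ∩ Zubin ∩ Uma ∩ Leo ∩ Tomás ∩ Gabriel: 09:55-11:15, 11:40-12:20, 13:55-15:10, 16:35-17:25.
Summing the common windows: 80 + 40 + 75 + 50 = 245 minutes.

245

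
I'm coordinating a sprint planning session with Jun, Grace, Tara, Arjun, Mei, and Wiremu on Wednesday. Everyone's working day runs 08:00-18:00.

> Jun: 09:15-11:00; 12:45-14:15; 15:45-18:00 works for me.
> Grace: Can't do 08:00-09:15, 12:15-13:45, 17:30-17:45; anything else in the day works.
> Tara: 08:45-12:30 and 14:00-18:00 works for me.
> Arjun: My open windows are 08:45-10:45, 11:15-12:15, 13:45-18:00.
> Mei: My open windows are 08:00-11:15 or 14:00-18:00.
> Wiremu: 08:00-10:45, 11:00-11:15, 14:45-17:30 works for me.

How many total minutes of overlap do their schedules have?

Jun free: 09:15-11:00, 12:45-14:15, 15:45-18:00.
Grace free: 09:15-12:15, 13:45-17:30, 17:45-18:00 (invert busy blocks within the working day).
Tara free: 08:45-12:30, 14:00-18:00.
Arjun free: 08:45-10:45, 11:15-12:15, 13:45-18:00.
Mei free: 08:00-11:15, 14:00-18:00.
Wiremu free: 08:00-10:45, 11:00-11:15, 14:45-17:30.
Jun ∩ Grace: 09:15-11:00, 13:45-14:15, 15:45-17:30, 17:45-18:00.
Jun ∩ Grace ∩ Tara: 09:15-11:00, 14:00-14:15, 15:45-17:30, 17:45-18:00.
Jun ∩ Grace ∩ Tara ∩ Arjun: 09:15-10:45, 14:00-14:15, 15:45-17:30, 17:45-18:00.
Jun ∩ Grace ∩ Tara ∩ Arjun ∩ Mei: 09:15-10:45, 14:00-14:15, 15:45-17:30, 17:45-18:00.
Jun ∩ Grace ∩ Tara ∩ Arjun ∩ Mei ∩ Wiremu: 09:15-10:45, 15:45-17:30.
So the common availability across everyone is 09:15-10:45, 15:45-17:30.
Summing the common windows: 90 + 105 = 195 minutes.

195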